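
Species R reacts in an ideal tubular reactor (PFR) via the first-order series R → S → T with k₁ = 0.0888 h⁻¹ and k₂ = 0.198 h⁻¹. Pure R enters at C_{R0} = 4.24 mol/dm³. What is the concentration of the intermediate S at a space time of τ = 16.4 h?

The intermediate concentration in a first-order A→B→C sequence is C_S = k₁C_{R0}(e^(−k₁τ) − e^(−k₂τ))/(k₂−k₁).
e^(−k₁τ) = e^(−0.0888×16.4) = e^(−1.456) = 0.2331; e^(−k₂τ) = e^(−3.247) = 0.03888.
C_S = 0.0888×4.24/(0.198−0.0888) × (0.2331−0.03888) = 3.448×0.1942 = 0.6696 mol/dm³.

0.670 mol/dm³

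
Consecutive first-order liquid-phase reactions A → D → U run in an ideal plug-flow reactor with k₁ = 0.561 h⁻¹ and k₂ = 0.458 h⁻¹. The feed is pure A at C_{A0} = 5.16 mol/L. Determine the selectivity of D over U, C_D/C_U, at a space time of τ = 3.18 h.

0.743

Solving the coupled first-order balances gives C_D(τ) = [k₁/(k₂−k₁)]·C_{A0}·(e^(−k₁τ) − e^(−k₂τ)).
e^(−k₁τ) = e^(−0.561×3.18) = e^(−1.784) = 0.1680; e^(−k₂τ) = e^(−1.456) = 0.2331.
C_D = 0.561×5.16/(0.458−0.561) × (0.1680−0.2331) = (-28.10)×(-0.06510) = 1.829 mol/L.
C_A = C_{A0}e^(−k₁τ) = 0.8667 mol/L, so C_U = C_{A0}−C_A−C_D = 2.464 mol/L; C_D/C_U = 0.743.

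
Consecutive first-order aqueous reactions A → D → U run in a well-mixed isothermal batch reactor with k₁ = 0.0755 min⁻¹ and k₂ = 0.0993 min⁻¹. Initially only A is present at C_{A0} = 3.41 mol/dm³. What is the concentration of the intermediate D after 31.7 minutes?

Solving the coupled first-order balances gives C_D(t) = [k₁/(k₂−k₁)]·C_{A0}·(e^(−k₁t) − e^(−k₂t)).
e^(−k₁t) = e^(−0.0755×31.7) = e^(−2.393) = 0.09132; e^(−k₂t) = e^(−3.148) = 0.04295.
C_D = 0.0755×3.41/(0.0993−0.0755) × (0.09132−0.04295) = 10.82×0.04838 = 0.5233 mol/dm³.

0.523 mol/dm³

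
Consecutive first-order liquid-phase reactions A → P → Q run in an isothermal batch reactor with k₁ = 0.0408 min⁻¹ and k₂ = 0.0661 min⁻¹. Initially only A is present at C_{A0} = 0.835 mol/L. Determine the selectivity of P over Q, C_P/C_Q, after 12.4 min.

For first-order series with pure A initially, C_P(t) = k₁C_{A0}/(k₂−k₁)·(e^(−k₁t) − e^(−k₂t)).
e^(−k₁t) = e^(−0.0408×12.4) = e^(−0.5059) = 0.6030; e^(−k₂t) = e^(−0.8196) = 0.4406.
C_P = 0.0408×0.835/(0.0661−0.0408) × (0.6030−0.4406) = 1.347×0.1624 = 0.2186 mol/L.
C_A = C_{A0}e^(−k₁t) = 0.5035 mol/L, so C_Q = C_{A0}−C_A−C_P = 0.1129 mol/L; C_P/C_Q = 1.94.

1.94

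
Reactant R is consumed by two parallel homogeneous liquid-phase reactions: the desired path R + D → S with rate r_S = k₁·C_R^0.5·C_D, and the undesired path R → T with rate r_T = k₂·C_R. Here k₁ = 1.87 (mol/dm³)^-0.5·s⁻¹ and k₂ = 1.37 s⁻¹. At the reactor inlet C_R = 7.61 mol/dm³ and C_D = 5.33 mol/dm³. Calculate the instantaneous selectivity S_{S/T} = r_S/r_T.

2.64

S_{S/T} = r_S/r_T = (k₁·C_R^0.5·C_D)/(k₂·C_R) = (k₁/k₂)·C_R^-0.5·C_D.
= (1.87×7.610^0.5×5.330) / (1.37×7.610) = 27.50/10.43 = 2.64.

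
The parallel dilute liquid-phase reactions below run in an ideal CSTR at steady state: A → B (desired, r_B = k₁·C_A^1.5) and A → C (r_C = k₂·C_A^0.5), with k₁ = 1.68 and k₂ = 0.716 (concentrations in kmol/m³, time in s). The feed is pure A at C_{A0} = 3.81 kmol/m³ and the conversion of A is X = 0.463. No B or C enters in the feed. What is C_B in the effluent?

Exit C_A = C_{A0}(1−X) = 3.81×0.537 = 2.046 kmol/m³.
A CSTR operates uniformly at the exit composition, giving r_B = 4.917 and r_C = 1.024 (each k·C_A^n at C_A = 2.046).
Fraction of consumed A going to B: r_B/(r_B+r_C) = 0.8276.
C_B = 0.8276·C_{A0}·X = 0.8276×3.81×0.463 = 1.46 kmol/m³.

1.46 kmol/m³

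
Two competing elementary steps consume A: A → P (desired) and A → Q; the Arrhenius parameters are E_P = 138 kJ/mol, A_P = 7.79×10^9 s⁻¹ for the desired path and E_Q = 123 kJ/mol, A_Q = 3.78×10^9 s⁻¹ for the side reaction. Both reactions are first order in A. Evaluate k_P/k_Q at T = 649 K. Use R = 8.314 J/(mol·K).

0.128

k_P/k_Q = (A_P/A_Q)·exp[−(E_P−E_Q)/(RT)] = (A_P/A_Q)·exp[(E_Q−E_P)/(RT)].
(E_Q−E_P)/(RT) = (123−138)×10³/(8.314×649) = -15000/5396 = -2.780.
k_P/k_Q = (7.79×10^9/3.78×10^9)·exp(-2.780) = 2.061 × 0.06204 = 0.128.
Since E_P > E_Q, raising the temperature improves selectivity toward P.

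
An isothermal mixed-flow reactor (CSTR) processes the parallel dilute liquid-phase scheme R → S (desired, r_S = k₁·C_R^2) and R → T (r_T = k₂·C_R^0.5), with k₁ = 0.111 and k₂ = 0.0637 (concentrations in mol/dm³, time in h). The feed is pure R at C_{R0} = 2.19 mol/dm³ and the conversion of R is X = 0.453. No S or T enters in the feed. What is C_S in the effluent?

Exit C_R = C_{R0}(1−X) = 2.19×0.547 = 1.198 mol/dm³.
Rates in a CSTR are evaluated at the outlet concentration: r_S = 0.111×1.198^2 = 0.1593, r_T = 0.0637×1.198^0.5 = 0.06972.
Fraction of consumed R going to S: r_S/(r_S+r_T) = 0.6956.
C_S = 0.6956·C_{R0}·X = 0.6956×2.19×0.453 = 0.690 mol/dm³.

0.690 mol/dm³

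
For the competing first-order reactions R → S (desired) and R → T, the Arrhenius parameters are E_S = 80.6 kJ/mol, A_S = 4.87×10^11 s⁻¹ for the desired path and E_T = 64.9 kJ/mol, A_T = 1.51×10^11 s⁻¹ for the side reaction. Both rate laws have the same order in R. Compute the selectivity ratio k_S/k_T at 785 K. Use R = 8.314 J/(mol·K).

k_S/k_T = (A_S/A_T)·exp[−(E_S−E_T)/(RT)] = (A_S/A_T)·exp[(E_T−E_S)/(RT)].
(E_T−E_S)/(RT) = (64.9−80.6)×10³/(8.314×785) = -15700/6526 = -2.406.
k_S/k_T = (4.87×10^11/1.51×10^11)·exp(-2.406) = 3.225 × 0.09021 = 0.291.
Since E_S > E_T, raising the temperature improves selectivity toward S.

0.291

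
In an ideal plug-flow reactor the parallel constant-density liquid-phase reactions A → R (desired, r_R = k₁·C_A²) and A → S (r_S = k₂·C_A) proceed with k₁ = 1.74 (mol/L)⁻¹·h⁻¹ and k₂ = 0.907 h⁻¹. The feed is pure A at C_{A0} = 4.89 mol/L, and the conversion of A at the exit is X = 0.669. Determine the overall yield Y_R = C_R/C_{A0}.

C_A = C_{A0}(1−X) = 1.619 mol/L.
Along a PFR/batch, dC_S/dC_A = −r_S/(r_R+r_S) = −k₂/(k₂+k₁·C_A).
Integrating from C_{A0} to C_A: C_S = (0.907/1.74)·ln[(0.907+1.74·4.89)/(0.907+1.74·1.62)] = 0.5213·ln(9.416/3.723) = 0.4836 mol/L.
Then C_R = (C_{A0}−C_A) − C_S = 3.271 − 0.4836 = 2.788 mol/L.
Y_R = C_R/C_{A0} = 2.788/4.89 = 0.570.

0.570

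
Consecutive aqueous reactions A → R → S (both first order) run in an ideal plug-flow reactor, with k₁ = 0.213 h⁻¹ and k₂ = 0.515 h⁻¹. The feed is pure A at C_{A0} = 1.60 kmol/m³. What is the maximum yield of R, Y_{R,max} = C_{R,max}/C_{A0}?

0.222

Evaluating C_R at τ_opt = ln(k₂/k₁)/(k₂−k₁) gives C_{R,max}/C_{A0} = (k₁/k₂)^[k₂/(k₂−k₁)].
= (0.213/0.515)^(0.515/(0.515−0.213)) = (0.4136)^(1.705) = 0.2219.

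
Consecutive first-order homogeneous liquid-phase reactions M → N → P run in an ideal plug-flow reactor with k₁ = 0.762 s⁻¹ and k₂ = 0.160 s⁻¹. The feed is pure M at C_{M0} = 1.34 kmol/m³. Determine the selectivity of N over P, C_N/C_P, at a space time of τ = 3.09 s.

The intermediate concentration in a first-order A→B→C sequence is C_N = k₁C_{M0}(e^(−k₁τ) − e^(−k₂τ))/(k₂−k₁).
e^(−k₁τ) = e^(−0.762×3.09) = e^(−2.355) = 0.09493; e^(−k₂τ) = e^(−0.4944) = 0.6099.
C_N = 0.762×1.34/(0.160−0.762) × (0.09493−0.6099) = (-1.696)×(-0.5150) = 0.8735 kmol/m³.
C_M = C_{M0}e^(−k₁τ) = 0.1272 kmol/m³, so C_P = C_{M0}−C_M−C_N = 0.3393 kmol/m³; C_N/C_P = 2.57.

2.57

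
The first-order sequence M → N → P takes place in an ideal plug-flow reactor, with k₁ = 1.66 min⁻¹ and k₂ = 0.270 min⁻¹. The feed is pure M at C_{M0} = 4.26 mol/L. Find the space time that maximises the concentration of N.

1.31 min

For first-order series the maximum of C_N occurs at τ_opt = ln(k₂/k₁)/(k₂−k₁).
= ln(0.270/1.66)/(0.270−1.66) = ln(0.1627)/-1.390 = -1.816/-1.390 = 1.31 min.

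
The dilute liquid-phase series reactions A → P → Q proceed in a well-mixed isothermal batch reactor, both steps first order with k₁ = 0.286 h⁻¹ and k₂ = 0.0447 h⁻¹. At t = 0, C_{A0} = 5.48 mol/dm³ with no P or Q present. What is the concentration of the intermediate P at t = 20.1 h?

2.62 mol/dm³

For first-order series with pure A initially, C_P(t) = k₁C_{A0}/(k₂−k₁)·(e^(−k₁t) − e^(−k₂t)).
e^(−k₁t) = e^(−0.286×20.1) = e^(−5.749) = 0.003187; e^(−k₂t) = e^(−0.8985) = 0.4072.
C_P = 0.286×5.48/(0.0447−0.286) × (0.003187−0.4072) = (-6.495)×(-0.4040) = 2.624 mol/dm³.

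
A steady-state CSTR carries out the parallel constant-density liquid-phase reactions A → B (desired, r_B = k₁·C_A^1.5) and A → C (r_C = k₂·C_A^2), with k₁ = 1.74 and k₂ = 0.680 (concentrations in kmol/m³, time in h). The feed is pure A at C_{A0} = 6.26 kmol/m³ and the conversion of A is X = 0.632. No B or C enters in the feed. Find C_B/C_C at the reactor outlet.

1.69

Exit C_A = C_{A0}(1−X) = 6.26×0.368 = 2.304 kmol/m³.
A CSTR operates uniformly at the exit composition, giving r_B = 6.084 and r_C = 3.609 (each k·C_A^n at C_A = 2.304).
Overall selectivity = C_B/C_C = r_Bτ/(r_Cτ) = r_B/r_C = 1.69.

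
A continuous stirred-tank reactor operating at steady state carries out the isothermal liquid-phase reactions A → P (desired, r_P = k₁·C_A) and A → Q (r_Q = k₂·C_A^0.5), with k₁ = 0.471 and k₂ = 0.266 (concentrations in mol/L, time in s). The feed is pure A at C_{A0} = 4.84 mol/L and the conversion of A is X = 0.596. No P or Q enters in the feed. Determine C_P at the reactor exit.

Exit C_A = C_{A0}(1−X) = 4.84×0.404 = 1.955 mol/L.
In a CSTR the entire volume is at exit conditions, so r_P = 0.471×1.955 = 0.9210 and r_Q = 0.266×1.955^0.5 = 0.3720.
Fraction of consumed A going to P: r_P/(r_P+r_Q) = 0.7123.
C_P = 0.7123·C_{A0}·X = 0.7123×4.84×0.596 = 2.05 mol/L.

2.05 mol/L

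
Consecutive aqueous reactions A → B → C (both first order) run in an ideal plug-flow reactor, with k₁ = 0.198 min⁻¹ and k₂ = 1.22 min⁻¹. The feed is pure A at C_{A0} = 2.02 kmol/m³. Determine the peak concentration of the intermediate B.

Evaluating C_B at τ_opt = ln(k₂/k₁)/(k₂−k₁) gives C_{B,max}/C_{A0} = (k₁/k₂)^[k₂/(k₂−k₁)].
= (0.198/1.22)^(1.22/(1.22−0.198)) = (0.1623)^(1.194) = 0.1141.
C_{B,max} = 0.1141×2.02 = 0.230 kmol/m³.

0.230 kmol/m³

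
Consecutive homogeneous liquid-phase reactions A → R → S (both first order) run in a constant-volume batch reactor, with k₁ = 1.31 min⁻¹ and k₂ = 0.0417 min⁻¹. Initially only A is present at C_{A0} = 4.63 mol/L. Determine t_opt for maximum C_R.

2.72 min

Setting dC_R/dt = 0 gives t_opt = ln(k₂/k₁)/(k₂−k₁).
= ln(0.0417/1.31)/(0.0417−1.31) = ln(0.03183)/-1.268 = -3.447/-1.268 = 2.72 min.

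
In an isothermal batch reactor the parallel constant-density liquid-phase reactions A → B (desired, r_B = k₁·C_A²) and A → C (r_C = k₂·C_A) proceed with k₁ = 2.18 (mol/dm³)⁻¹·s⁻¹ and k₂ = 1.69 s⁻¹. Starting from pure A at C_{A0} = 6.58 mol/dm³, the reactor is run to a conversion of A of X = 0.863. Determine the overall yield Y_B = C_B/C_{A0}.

0.689

C_A = C_{A0}(1−X) = 0.9015 mol/dm³.
Along a PFR/batch, dC_C/dC_A = −r_C/(r_B+r_C) = −k₂/(k₂+k₁·C_A).
Integrating from C_{A0} to C_A: C_C = (1.69/2.18)·ln[(1.69+2.18·6.58)/(1.69+2.18·0.901)] = 0.7752·ln(16.03/3.655) = 1.146 mol/dm³.
Then C_B = (C_{A0}−C_A) − C_C = 5.679 − 1.146 = 4.532 mol/dm³.
Y_B = C_B/C_{A0} = 4.532/6.58 = 0.689.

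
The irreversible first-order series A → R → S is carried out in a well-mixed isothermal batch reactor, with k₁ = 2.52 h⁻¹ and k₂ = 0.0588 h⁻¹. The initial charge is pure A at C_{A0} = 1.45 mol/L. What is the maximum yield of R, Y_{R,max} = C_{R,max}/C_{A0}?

0.914

Evaluating C_R at t_opt = ln(k₂/k₁)/(k₂−k₁) gives C_{R,max}/C_{A0} = (k₁/k₂)^[k₂/(k₂−k₁)].
= (2.52/0.0588)^(0.0588/(0.0588−2.52)) = (42.86)^(-0.02389) = 0.9141.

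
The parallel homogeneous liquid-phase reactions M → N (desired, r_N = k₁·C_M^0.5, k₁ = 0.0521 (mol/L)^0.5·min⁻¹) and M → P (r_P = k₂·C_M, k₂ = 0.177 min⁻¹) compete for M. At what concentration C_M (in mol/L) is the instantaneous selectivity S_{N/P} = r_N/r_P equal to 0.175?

2.83 mol/L

S_{N/P} = (k₁/k₂)·C_M^-0.5 ⇒ C_M = (S·k₂/k₁)^(-2).
= (0.175×0.177/0.0521)^(-2) = (0.5945)^(-2) = 2.83 mol/L.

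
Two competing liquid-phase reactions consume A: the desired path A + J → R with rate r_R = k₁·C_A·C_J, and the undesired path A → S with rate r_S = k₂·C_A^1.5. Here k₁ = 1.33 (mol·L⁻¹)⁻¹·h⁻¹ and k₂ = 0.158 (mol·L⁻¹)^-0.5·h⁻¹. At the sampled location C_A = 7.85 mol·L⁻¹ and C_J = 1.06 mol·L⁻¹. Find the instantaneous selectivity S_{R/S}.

S_{R/S} = r_R/r_S = (k₁·C_A·C_J)/(k₂·C_A^1.5) = (k₁/k₂)·C_A^-0.5·C_J.
= (1.33×7.850×1.060) / (0.158×7.850^1.5) = 11.07/3.475 = 3.18.
The undesired path is higher order in A, so low C_A (CSTR or dilute feed) favours R.

3.18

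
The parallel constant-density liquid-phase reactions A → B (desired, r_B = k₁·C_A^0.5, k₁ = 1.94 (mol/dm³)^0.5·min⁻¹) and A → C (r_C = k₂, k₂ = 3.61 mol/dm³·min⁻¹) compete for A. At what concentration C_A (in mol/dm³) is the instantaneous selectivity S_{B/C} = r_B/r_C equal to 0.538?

S_{B/C} = (k₁/k₂)·C_A^0.5 ⇒ C_A = (S·k₂/k₁)^(2).
= (0.538×3.61/1.94)^(2) = (1.001)^(2) = 1.00 mol/dm³.

1.00 mol/dm³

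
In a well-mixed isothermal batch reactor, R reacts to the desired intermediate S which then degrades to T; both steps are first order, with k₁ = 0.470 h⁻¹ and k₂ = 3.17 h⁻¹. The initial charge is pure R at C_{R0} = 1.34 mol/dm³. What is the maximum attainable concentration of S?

At the optimum, C_{S,max}/C_{R0} = (k₁/k₂)^[k₂/(k₂−k₁)].
= (0.470/3.17)^(3.17/(3.17−0.470)) = (0.1483)^(1.174) = 0.1064.
C_{S,max} = 0.1064×1.34 = 0.143 mol/dm³.

0.143 mol/dm³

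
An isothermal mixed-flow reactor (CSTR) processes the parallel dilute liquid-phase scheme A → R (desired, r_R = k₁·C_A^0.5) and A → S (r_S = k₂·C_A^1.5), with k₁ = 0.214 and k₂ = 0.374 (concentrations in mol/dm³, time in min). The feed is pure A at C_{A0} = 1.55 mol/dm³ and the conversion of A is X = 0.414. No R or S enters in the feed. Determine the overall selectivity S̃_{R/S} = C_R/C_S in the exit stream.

0.630

Exit C_A = C_{A0}(1−X) = 1.55×0.586 = 0.9083 mol/dm³.
In a CSTR the entire volume is at exit conditions, so r_R = 0.214×0.9083^0.5 = 0.2040 and r_S = 0.374×0.9083^1.5 = 0.3238.
Overall selectivity = C_R/C_S = r_Rτ/(r_Sτ) = r_R/r_S = 0.630.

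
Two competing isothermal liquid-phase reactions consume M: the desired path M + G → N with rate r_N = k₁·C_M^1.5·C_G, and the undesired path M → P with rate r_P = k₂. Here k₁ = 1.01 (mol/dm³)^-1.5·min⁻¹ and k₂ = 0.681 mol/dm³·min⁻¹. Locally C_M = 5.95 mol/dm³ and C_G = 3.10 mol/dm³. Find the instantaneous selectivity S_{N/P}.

66.7

S_{N/P} = r_N/r_P = (k₁·C_M^1.5·C_G)/(k₂) = (k₁/k₂)·C_M^1.5·C_G.
= (1.01×5.950^1.5×3.100) / (0.681) = 45.44/0.6810 = 66.7.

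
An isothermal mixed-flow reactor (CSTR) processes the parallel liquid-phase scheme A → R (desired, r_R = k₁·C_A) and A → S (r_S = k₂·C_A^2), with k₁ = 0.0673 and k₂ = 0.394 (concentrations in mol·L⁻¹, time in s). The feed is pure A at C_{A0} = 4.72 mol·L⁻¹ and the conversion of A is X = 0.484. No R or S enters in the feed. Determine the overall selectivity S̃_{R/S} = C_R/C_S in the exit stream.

0.0701

Exit C_A = C_{A0}(1−X) = 4.72×0.516 = 2.436 mol·L⁻¹.
In a CSTR the entire volume is at exit conditions, so r_R = 0.0673×2.436 = 0.1639 and r_S = 0.394×2.436^2 = 2.337.
Overall selectivity = C_R/C_S = r_Rτ/(r_Sτ) = r_R/r_S = 0.0701.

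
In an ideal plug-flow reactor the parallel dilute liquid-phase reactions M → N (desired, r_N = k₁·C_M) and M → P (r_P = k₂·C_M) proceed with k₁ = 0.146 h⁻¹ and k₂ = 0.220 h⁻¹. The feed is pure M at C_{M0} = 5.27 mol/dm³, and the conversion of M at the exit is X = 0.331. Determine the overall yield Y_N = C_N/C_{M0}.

C_M = C_{M0}(1−X) = 3.526 mol/dm³.
Both paths are first order in M, so the instantaneous fraction to N is constant: dC_N/d(−C_M) = k₁/(k₁+k₂) = 0.3989.
C_N = 0.3989·(C_{M0}−C_M) = 0.3989×1.744 = 0.696 mol/dm³.
Y_N = C_N/C_{M0} = 0.6958/5.27 = 0.132.

0.132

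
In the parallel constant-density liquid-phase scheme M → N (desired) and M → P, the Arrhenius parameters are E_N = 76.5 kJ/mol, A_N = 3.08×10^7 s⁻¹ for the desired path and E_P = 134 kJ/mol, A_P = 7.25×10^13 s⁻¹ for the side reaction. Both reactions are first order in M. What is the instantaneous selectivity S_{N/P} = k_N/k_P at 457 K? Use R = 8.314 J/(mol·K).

Since both paths have the same order in M, the concentration cancels and S_{N/P} = k_N/k_P = (A_N/A_P)·exp[(E_P−E_N)/(RT)].
(E_P−E_N)/(RT) = (134−76.5)×10³/(8.314×457) = 57500/3799 = 15.13.
k_N/k_P = (3.08×10^7/7.25×10^13)·exp(15.13) = 4.248×10^-7 × 3.736×10^6 = 1.59.

1.59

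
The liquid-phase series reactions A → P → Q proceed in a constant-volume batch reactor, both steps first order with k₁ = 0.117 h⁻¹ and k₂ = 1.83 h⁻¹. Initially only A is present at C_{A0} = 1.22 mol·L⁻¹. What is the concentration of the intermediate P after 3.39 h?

0.0559 mol·L⁻¹

For first-order series with pure A initially, C_P(t) = k₁C_{A0}/(k₂−k₁)·(e^(−k₁t) − e^(−k₂t)).
e^(−k₁t) = e^(−0.117×3.39) = e^(−0.3966) = 0.6726; e^(−k₂t) = e^(−6.204) = 0.002022.
C_P = 0.117×1.22/(1.83−0.117) × (0.6726−0.002022) = 0.08333×0.6706 = 0.05588 mol·L⁻¹.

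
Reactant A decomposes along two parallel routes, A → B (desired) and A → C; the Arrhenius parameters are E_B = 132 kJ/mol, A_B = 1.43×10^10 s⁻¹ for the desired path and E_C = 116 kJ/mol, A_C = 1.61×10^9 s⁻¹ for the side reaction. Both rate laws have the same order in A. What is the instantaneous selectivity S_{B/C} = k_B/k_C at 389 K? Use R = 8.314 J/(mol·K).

0.0631

k_B/k_C = (A_B/A_C)·exp[−(E_B−E_C)/(RT)] = (A_B/A_C)·exp[(E_C−E_B)/(RT)].
(E_C−E_B)/(RT) = (116−132)×10³/(8.314×389) = -16000/3234 = -4.947.
k_B/k_C = (1.43×10^10/1.61×10^9)·exp(-4.947) = 8.882 × 0.007103 = 0.0631.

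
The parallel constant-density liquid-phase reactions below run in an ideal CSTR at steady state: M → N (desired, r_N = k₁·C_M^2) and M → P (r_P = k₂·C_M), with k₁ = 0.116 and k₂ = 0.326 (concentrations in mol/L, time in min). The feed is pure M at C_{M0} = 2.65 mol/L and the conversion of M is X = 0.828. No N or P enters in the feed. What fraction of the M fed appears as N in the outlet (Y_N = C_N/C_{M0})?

0.116

Exit C_M = C_{M0}(1−X) = 2.65×0.172 = 0.4558 mol/L.
In a CSTR the entire volume is at exit conditions, so r_N = 0.116×0.4558^2 = 0.02410 and r_P = 0.326×0.4558 = 0.1486.
Fraction of consumed M going to N: r_N/(r_N+r_P) = 0.1396.
C_N = 0.1396·C_{M0}·X = 0.1396×2.65×0.828 = 0.306 mol/L; Y_N = C_N/C_{M0} = 0.116.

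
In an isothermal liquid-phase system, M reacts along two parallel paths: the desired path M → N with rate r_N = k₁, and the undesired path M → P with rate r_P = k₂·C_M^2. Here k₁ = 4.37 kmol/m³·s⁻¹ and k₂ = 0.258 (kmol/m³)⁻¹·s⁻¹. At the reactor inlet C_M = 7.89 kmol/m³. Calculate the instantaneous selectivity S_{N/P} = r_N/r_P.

S_{N/P} = r_N/r_P = (k₁)/(k₂·C_M^2) = (k₁/k₂)·C_M^-2.
= (4.37) / (0.258×7.890^2) = 4.370/16.06 = 0.272.

0.272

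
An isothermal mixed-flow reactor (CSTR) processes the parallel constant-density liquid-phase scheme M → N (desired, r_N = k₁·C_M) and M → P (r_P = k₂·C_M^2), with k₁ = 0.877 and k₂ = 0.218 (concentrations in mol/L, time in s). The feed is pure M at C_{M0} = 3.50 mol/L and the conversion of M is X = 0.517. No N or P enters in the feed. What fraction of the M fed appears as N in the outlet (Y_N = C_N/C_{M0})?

Exit C_M = C_{M0}(1−X) = 3.50×0.483 = 1.690 mol/L.
In a CSTR the entire volume is at exit conditions, so r_N = 0.877×1.690 = 1.483 and r_P = 0.218×1.690^2 = 0.6230.
Fraction of consumed M going to N: r_N/(r_N+r_P) = 0.7041.
C_N = 0.7041·C_{M0}·X = 0.7041×3.50×0.517 = 1.27 mol/L; Y_N = C_N/C_{M0} = 0.364.

0.364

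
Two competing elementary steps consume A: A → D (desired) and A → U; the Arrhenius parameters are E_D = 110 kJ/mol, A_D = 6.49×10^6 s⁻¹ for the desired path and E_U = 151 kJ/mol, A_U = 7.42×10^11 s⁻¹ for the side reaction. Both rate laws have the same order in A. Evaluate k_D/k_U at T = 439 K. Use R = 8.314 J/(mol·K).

With equal orders, S_{D/U} = k_D/k_U = (A_D/A_U)·exp[(E_U−E_D)/(RT)].
(E_U−E_D)/(RT) = (151−110)×10³/(8.314×439) = 41000/3650 = 11.23.
k_D/k_U = (6.49×10^6/7.42×10^11)·exp(11.23) = 8.747×10^-6 × 75611 = 0.661.
Since E_D < E_U, lowering the temperature improves selectivity toward D.

0.661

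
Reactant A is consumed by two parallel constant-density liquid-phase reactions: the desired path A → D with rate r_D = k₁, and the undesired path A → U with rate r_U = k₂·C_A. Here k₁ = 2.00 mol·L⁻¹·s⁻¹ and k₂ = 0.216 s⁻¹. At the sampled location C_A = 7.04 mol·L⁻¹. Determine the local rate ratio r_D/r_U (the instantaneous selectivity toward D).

1.32

S_{D/U} = r_D/r_U = (k₁)/(k₂·C_A) = (k₁/k₂)·C_A⁻¹.
= (2.00) / (0.216×7.040) = 2.000/1.521 = 1.32.
The undesired path is higher order in A, so low C_A (CSTR or dilute feed) favours D.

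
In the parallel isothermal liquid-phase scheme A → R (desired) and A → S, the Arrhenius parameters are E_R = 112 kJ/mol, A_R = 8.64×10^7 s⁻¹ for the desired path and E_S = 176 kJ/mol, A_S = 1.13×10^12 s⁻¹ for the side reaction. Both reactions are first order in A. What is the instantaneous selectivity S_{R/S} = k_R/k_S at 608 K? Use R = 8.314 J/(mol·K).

With equal orders, S_{R/S} = k_R/k_S = (A_R/A_S)·exp[(E_S−E_R)/(RT)].
(E_S−E_R)/(RT) = (176−112)×10³/(8.314×608) = 64000/5055 = 12.66.
k_R/k_S = (8.64×10^7/1.13×10^12)·exp(12.66) = 7.646×10^-5 × 3.152×10^5 = 24.1.
Since E_R < E_S, lowering the temperature improves selectivity toward R.

24.1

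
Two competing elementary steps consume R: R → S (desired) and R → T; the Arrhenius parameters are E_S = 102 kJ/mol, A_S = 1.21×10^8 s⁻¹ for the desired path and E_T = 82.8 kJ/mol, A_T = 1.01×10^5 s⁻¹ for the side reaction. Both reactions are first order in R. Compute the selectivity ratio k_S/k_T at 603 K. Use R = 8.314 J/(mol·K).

With equal orders, S_{S/T} = k_S/k_T = (A_S/A_T)·exp[(E_T−E_S)/(RT)].
(E_T−E_S)/(RT) = (82.8−102)×10³/(8.314×603) = -19200/5013 = -3.830.
k_S/k_T = (1.21×10^8/1.01×10^5)·exp(-3.830) = 1198 × 0.02171 = 26.0.

26.0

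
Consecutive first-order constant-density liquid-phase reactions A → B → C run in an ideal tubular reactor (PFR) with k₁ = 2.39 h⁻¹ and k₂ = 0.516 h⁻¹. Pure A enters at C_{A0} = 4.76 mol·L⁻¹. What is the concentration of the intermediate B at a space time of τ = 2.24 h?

1.88 mol·L⁻¹

For first-order series with pure A initially, C_B(τ) = k₁C_{A0}/(k₂−k₁)·(e^(−k₁τ) − e^(−k₂τ)).
e^(−k₁τ) = e^(−2.39×2.24) = e^(−5.354) = 0.004731; e^(−k₂τ) = e^(−1.156) = 0.3148.
C_B = 2.39×4.76/(0.516−2.39) × (0.004731−0.3148) = (-6.071)×(-0.3101) = 1.882 mol·L⁻¹.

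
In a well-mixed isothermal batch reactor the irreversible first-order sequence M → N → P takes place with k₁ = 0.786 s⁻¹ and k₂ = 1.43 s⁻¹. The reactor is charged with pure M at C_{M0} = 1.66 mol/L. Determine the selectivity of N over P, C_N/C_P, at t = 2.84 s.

0.140

The intermediate concentration in a first-order A→B→C sequence is C_N = k₁C_{M0}(e^(−k₁t) − e^(−k₂t))/(k₂−k₁).
e^(−k₁t) = e^(−0.786×2.84) = e^(−2.232) = 0.1073; e^(−k₂t) = e^(−4.061) = 0.01723.
C_N = 0.786×1.66/(1.43−0.786) × (0.1073−0.01723) = 2.026×0.09006 = 0.1825 mol/L.
C_M = C_{M0}e^(−k₁t) = 0.1781 mol/L, so C_P = C_{M0}−C_M−C_N = 1.299 mol/L; C_N/C_P = 0.140.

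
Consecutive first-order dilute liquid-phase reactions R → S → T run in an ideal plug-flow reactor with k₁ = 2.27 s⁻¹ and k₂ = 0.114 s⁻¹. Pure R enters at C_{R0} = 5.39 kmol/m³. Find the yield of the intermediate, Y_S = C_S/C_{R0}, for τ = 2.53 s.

The intermediate concentration in a first-order A→B→C sequence is C_S = k₁C_{R0}(e^(−k₁τ) − e^(−k₂τ))/(k₂−k₁).
e^(−k₁τ) = e^(−2.27×2.53) = e^(−5.743) = 0.003205; e^(−k₂τ) = e^(−0.2884) = 0.7494.
C_S = 2.27×5.39/(0.114−2.27) × (0.003205−0.7494) = (-5.675)×(-0.7462) = 4.235 kmol/m³.
Y_S = C_S/C_{R0} = 4.235/5.39 = 0.786.

0.786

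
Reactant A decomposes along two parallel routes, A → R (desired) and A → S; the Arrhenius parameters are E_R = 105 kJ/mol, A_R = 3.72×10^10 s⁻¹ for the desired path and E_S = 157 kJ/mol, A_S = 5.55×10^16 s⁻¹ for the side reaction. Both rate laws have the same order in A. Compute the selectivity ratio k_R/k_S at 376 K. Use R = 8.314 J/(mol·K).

k_R/k_S = (A_R/A_S)·exp[−(E_R−E_S)/(RT)] = (A_R/A_S)·exp[(E_S−E_R)/(RT)].
(E_S−E_R)/(RT) = (157−105)×10³/(8.314×376) = 52000/3126 = 16.63.
k_R/k_S = (3.72×10^10/5.55×10^16)·exp(16.63) = 6.703×10^-7 × 1.676×10^7 = 11.2.

11.2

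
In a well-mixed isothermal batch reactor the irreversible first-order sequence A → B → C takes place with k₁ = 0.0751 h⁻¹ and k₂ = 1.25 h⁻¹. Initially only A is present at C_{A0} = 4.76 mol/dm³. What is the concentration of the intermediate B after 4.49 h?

Solving the coupled first-order balances gives C_B(t) = [k₁/(k₂−k₁)]·C_{A0}·(e^(−k₁t) − e^(−k₂t)).
e^(−k₁t) = e^(−0.0751×4.49) = e^(−0.3372) = 0.7138; e^(−k₂t) = e^(−5.613) = 0.003652.
C_B = 0.0751×4.76/(1.25−0.0751) × (0.7138−0.003652) = 0.3043×0.7101 = 0.2161 mol/dm³.

0.216 mol/dm³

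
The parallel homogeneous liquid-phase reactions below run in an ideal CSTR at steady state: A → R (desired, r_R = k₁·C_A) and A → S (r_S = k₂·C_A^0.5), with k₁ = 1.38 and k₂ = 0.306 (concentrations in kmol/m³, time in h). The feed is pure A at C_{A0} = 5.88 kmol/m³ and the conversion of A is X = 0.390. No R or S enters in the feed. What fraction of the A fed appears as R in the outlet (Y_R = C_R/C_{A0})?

Exit C_A = C_{A0}(1−X) = 5.88×0.610 = 3.587 kmol/m³.
In a CSTR the entire volume is at exit conditions, so r_R = 1.38×3.587 = 4.950 and r_S = 0.306×3.587^0.5 = 0.5795.
Fraction of consumed A going to R: r_R/(r_R+r_S) = 0.8952.
C_R = 0.8952·C_{A0}·X = 0.8952×5.88×0.390 = 2.05 kmol/m³; Y_R = C_R/C_{A0} = 0.349.

0.349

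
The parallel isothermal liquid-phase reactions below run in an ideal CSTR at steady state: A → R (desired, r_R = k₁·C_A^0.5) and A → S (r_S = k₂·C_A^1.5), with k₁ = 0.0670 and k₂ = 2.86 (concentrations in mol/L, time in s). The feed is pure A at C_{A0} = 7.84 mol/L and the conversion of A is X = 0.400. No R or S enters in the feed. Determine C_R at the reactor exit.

0.0155 mol/L

Exit C_A = C_{A0}(1−X) = 7.84×0.600 = 4.704 mol/L.
A CSTR operates uniformly at the exit composition, giving r_R = 0.1453 and r_S = 29.18 (each k·C_A^n at C_A = 4.704).
Fraction of consumed A going to R: r_R/(r_R+r_S) = 0.004955.
C_R = 0.004955·C_{A0}·X = 0.004955×7.84×0.400 = 0.0155 mol/L.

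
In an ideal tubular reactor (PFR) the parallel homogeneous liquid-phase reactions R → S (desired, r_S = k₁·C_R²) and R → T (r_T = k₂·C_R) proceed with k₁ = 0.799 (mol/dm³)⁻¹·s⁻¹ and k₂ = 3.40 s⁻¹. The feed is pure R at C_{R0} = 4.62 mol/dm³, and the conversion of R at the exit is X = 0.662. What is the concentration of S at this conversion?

C_R = C_{R0}(1−X) = 1.562 mol/dm³.
Along a PFR/batch, dC_T/dC_R = −r_T/(r_S+r_T) = −k₂/(k₂+k₁·C_R).
Integrating from C_{R0} to C_R: C_T = (3.40/0.799)·ln[(3.40+0.799·4.62)/(3.40+0.799·1.56)] = 4.255·ln(7.091/4.648) = 1.798 mol/dm³.
Then C_S = (C_{R0}−C_R) − C_T = 3.058 − 1.798 = 1.261 mol/dm³.

1.26 mol/dm³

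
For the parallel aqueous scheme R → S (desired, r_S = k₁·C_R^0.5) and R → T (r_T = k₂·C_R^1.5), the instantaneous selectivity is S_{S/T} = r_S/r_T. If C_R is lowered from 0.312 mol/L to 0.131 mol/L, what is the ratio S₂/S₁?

S_{S/T} = (k₁/k₂)·C_R⁻¹, so S₂/S₁ = (C_{R,2}/C_{R,1})⁻¹.
= 0.312/0.131 = 2.38.
Selectivity toward S rises as C_R falls — low-concentration operation is favoured.

2.38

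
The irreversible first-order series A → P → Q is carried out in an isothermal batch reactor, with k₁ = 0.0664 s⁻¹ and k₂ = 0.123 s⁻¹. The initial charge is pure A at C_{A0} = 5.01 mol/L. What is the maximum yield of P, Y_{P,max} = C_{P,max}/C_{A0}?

For a first-order series the maximum intermediate yield is C_{P,max}/C_{A0} = (k₁/k₂)^[k₂/(k₂−k₁)].
= (0.0664/0.123)^(0.123/(0.123−0.0664)) = (0.5398)^(2.173) = 0.2619.

0.262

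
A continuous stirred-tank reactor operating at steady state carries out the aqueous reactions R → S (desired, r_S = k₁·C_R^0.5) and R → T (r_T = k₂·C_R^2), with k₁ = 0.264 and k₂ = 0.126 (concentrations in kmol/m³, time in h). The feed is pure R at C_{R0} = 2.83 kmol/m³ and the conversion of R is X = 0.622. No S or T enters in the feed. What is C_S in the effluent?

Exit C_R = C_{R0}(1−X) = 2.83×0.378 = 1.070 kmol/m³.
In a CSTR the entire volume is at exit conditions, so r_S = 0.264×1.070^0.5 = 0.2731 and r_T = 0.126×1.070^2 = 0.1442.
Fraction of consumed R going to S: r_S/(r_S+r_T) = 0.6544.
C_S = 0.6544·C_{R0}·X = 0.6544×2.83×0.622 = 1.15 kmol/m³.

1.15 kmol/m³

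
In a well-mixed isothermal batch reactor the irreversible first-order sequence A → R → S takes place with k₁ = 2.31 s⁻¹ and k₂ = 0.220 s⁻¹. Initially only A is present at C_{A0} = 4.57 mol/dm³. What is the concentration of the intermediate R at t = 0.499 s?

2.93 mol/dm³

The intermediate concentration in a first-order A→B→C sequence is C_R = k₁C_{A0}(e^(−k₁t) − e^(−k₂t))/(k₂−k₁).
e^(−k₁t) = e^(−2.31×0.499) = e^(−1.153) = 0.3158; e^(−k₂t) = e^(−0.1098) = 0.8960.
C_R = 2.31×4.57/(0.220−2.31) × (0.3158−0.8960) = (-5.051)×(-0.5802) = 2.931 mol/dm³.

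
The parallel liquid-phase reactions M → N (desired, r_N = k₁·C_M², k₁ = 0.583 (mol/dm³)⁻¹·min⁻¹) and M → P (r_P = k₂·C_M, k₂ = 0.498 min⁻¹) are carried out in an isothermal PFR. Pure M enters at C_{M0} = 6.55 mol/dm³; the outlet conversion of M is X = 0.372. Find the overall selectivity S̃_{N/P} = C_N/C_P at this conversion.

C_M = C_{M0}(1−X) = 4.113 mol/dm³.
Along a PFR/batch, dC_P/dC_M = −r_P/(r_N+r_P) = −k₂/(k₂+k₁·C_M).
Integrating from C_{M0} to C_M: C_P = (0.498/0.583)·ln[(0.498+0.583·6.55)/(0.498+0.583·4.11)] = 0.8542·ln(4.317/2.896) = 0.3409 mol/dm³.
Then C_N = (C_{M0}−C_M) − C_P = 2.437 − 0.3409 = 2.096 mol/dm³.
S̃_{N/P} = C_N/C_P = 2.096/0.3409 = 6.15.

6.15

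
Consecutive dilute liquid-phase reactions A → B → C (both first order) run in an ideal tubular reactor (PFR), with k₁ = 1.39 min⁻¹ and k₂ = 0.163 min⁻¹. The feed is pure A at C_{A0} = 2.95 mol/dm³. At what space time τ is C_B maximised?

Setting dC_B/dτ = 0 gives τ_opt = ln(k₂/k₁)/(k₂−k₁).
= ln(0.163/1.39)/(0.163−1.39) = ln(0.1173)/-1.227 = -2.143/-1.227 = 1.75 min.

1.75 min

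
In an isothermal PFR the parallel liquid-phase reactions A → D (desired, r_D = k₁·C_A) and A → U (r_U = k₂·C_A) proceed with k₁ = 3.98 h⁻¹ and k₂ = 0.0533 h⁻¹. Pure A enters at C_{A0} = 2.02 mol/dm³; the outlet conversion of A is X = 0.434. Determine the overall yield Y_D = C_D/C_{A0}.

0.428

C_A = C_{A0}(1−X) = 1.143 mol/dm³.
Both paths are first order in A, so the instantaneous fraction to D is constant: dC_D/d(−C_A) = k₁/(k₁+k₂) = 0.9868.
C_D = 0.9868·(C_{A0}−C_A) = 0.9868×0.8767 = 0.865 mol/dm³.
Y_D = C_D/C_{A0} = 0.8651/2.02 = 0.428.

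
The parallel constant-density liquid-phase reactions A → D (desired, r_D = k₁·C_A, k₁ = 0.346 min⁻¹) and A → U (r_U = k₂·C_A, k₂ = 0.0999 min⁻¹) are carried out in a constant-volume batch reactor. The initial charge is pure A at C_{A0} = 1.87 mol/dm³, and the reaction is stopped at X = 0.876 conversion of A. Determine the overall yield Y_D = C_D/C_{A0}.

0.680

C_A = C_{A0}(1−X) = 0.2319 mol/dm³.
Both paths are first order in A, so the instantaneous fraction to D is constant: dC_D/d(−C_A) = k₁/(k₁+k₂) = 0.7760.
C_D = 0.7760·(C_{A0}−C_A) = 0.7760×1.638 = 1.27 mol/dm³.
Y_D = C_D/C_{A0} = 1.271/1.87 = 0.680.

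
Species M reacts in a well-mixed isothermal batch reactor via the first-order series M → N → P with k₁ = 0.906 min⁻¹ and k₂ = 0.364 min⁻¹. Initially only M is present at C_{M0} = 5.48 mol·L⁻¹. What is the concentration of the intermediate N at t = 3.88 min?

The intermediate concentration in a first-order A→B→C sequence is C_N = k₁C_{M0}(e^(−k₁t) − e^(−k₂t))/(k₂−k₁).
e^(−k₁t) = e^(−0.906×3.88) = e^(−3.515) = 0.02974; e^(−k₂t) = e^(−1.412) = 0.2436.
C_N = 0.906×5.48/(0.364−0.906) × (0.02974−0.2436) = (-9.160)×(-0.2138) = 1.959 mol·L⁻¹.

1.96 mol·L⁻¹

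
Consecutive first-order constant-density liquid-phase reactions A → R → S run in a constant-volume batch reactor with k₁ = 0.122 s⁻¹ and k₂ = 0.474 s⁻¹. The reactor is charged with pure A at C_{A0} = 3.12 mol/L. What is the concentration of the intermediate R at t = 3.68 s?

0.501 mol/L

Solving the coupled first-order balances gives C_R(t) = [k₁/(k₂−k₁)]·C_{A0}·(e^(−k₁t) − e^(−k₂t)).
e^(−k₁t) = e^(−0.122×3.68) = e^(−0.4490) = 0.6383; e^(−k₂t) = e^(−1.744) = 0.1748.
C_R = 0.122×3.12/(0.474−0.122) × (0.6383−0.1748) = 1.081×0.4635 = 0.5012 mol/L.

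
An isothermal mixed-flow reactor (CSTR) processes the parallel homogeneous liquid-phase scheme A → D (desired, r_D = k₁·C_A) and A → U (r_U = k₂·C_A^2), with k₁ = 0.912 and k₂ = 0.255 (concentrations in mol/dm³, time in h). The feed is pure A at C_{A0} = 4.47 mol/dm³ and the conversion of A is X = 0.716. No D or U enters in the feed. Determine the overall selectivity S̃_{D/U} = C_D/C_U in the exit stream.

2.82

Exit C_A = C_{A0}(1−X) = 4.47×0.284 = 1.269 mol/dm³.
In a CSTR the entire volume is at exit conditions, so r_D = 0.912×1.269 = 1.158 and r_U = 0.255×1.269^2 = 0.4110.
Overall selectivity = C_D/C_U = r_Dτ/(r_Uτ) = r_D/r_U = 2.82.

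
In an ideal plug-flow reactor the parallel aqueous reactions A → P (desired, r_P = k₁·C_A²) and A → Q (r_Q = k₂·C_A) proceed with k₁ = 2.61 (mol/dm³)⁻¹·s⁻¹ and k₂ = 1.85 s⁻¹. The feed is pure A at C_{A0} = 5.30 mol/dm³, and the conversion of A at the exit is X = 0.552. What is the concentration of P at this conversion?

C_A = C_{A0}(1−X) = 2.374 mol/dm³.
Along a PFR/batch, dC_Q/dC_A = −r_Q/(r_P+r_Q) = −k₂/(k₂+k₁·C_A).
Integrating from C_{A0} to C_A: C_Q = (1.85/2.61)·ln[(1.85+2.61·5.30)/(1.85+2.61·2.37)] = 0.7088·ln(15.68/8.047) = 0.4730 mol/dm³.
Then C_P = (C_{A0}−C_A) − C_Q = 2.926 − 0.4730 = 2.453 mol/dm³.

2.45 mol/dm³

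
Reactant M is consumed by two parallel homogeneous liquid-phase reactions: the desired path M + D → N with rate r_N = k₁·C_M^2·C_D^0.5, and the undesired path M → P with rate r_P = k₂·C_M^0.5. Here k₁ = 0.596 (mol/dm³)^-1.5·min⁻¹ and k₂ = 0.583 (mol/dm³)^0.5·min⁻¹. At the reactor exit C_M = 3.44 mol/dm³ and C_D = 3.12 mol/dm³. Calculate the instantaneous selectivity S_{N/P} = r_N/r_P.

S_{N/P} = r_N/r_P = (k₁·C_M^2·C_D^0.5)/(k₂·C_M^0.5) = (k₁/k₂)·C_M^1.5·C_D^0.5.
= (0.596×3.440^2×3.120^0.5) / (0.583×3.440^0.5) = 12.46/1.081 = 11.5.

11.5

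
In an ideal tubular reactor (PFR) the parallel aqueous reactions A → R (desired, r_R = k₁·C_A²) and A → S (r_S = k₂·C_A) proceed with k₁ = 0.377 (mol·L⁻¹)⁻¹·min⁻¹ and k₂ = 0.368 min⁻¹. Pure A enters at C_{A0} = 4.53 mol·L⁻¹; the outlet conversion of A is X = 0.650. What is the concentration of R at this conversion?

C_A = C_{A0}(1−X) = 1.585 mol·L⁻¹.
Along a PFR/batch, dC_S/dC_A = −r_S/(r_R+r_S) = −k₂/(k₂+k₁·C_A).
Integrating from C_{A0} to C_A: C_S = (0.368/0.377)·ln[(0.368+0.377·4.53)/(0.368+0.377·1.59)] = 0.9761·ln(2.076/0.9657) = 0.7470 mol·L⁻¹.
Then C_R = (C_{A0}−C_A) − C_S = 2.945 − 0.7470 = 2.198 mol·L⁻¹.

2.20 mol·L⁻¹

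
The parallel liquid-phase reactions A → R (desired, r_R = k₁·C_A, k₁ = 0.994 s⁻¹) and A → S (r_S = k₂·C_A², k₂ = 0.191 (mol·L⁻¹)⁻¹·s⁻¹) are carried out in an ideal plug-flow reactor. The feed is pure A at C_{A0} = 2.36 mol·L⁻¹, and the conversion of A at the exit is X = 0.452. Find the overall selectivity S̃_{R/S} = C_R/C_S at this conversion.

2.87

C_A = C_{A0}(1−X) = 1.293 mol·L⁻¹.
Along a PFR/batch, dC_R/dC_A = −r_R/(r_R+r_S) = −k₁/(k₁+k₂·C_A).
Integrating from C_{A0} to C_A: C_R = (0.994/0.191)·ln[(0.994+0.191·2.36)/(0.994+0.191·1.29)] = 5.204·ln(1.445/1.241) = 0.7911 mol·L⁻¹.
C_S = (C_{A0}−C_A)−C_R = 0.2756 mol·L⁻¹; S̃_{R/S} = 0.7911/0.2756 = 2.87.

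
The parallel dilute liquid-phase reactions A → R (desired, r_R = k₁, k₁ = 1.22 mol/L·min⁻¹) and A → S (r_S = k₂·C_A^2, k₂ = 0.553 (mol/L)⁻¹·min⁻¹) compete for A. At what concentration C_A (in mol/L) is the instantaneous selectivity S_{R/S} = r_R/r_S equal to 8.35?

0.514 mol/L

S_{R/S} = (k₁/k₂)·C_A^-2 ⇒ C_A = (S·k₂/k₁)^(-0.5).
= (8.35×0.553/1.22)^(-0.5) = (3.785)^(-0.5) = 0.514 mol/L.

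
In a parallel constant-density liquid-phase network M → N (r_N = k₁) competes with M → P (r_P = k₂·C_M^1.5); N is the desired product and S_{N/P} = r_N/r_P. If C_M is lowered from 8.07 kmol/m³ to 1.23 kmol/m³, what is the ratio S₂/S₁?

S_{N/P} = (k₁/k₂)·C_M^-1.5, so S₂/S₁ = (C_{M,2}/C_{M,1})^-1.5.
= (1.23/8.07)^(-1.5) = (0.1524)^(-1.5) = 16.8.
Selectivity toward N rises as C_M falls — low-concentration operation is favoured.

16.8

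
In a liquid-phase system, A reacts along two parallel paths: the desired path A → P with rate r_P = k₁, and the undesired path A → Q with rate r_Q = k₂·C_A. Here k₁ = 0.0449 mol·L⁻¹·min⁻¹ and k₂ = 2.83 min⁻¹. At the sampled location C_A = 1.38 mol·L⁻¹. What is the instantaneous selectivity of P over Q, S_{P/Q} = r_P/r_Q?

S_{P/Q} = r_P/r_Q = (k₁)/(k₂·C_A) = (k₁/k₂)·C_A⁻¹.
= (0.0449) / (2.83×1.380) = 0.04490/3.905 = 0.0115.
The undesired path is higher order in A, so low C_A (CSTR or dilute feed) favours P.

0.0115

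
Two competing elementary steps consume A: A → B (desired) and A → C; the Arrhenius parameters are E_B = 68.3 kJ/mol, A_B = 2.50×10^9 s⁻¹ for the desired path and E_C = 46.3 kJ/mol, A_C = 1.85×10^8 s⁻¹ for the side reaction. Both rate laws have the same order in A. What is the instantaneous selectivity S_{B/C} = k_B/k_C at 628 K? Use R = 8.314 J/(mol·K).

With equal orders, S_{B/C} = k_B/k_C = (A_B/A_C)·exp[(E_C−E_B)/(RT)].
(E_C−E_B)/(RT) = (46.3−68.3)×10³/(8.314×628) = -22000/5221 = -4.214.
k_B/k_C = (2.50×10^9/1.85×10^8)·exp(-4.214) = 13.51 × 0.01479 = 0.200.
Since E_B > E_C, raising the temperature improves selectivity toward B.

0.200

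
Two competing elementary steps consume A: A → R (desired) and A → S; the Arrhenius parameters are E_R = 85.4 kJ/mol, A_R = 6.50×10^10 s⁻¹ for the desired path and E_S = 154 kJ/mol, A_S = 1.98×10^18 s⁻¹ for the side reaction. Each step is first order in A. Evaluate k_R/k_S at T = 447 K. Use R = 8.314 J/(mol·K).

Since both paths have the same order in A, the concentration cancels and S_{R/S} = k_R/k_S = (A_R/A_S)·exp[(E_S−E_R)/(RT)].
(E_S−E_R)/(RT) = (154−85.4)×10³/(8.314×447) = 68600/3716 = 18.46.
k_R/k_S = (6.50×10^10/1.98×10^18)·exp(18.46) = 3.283×10^-8 × 1.039×10^8 = 3.41.

3.41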